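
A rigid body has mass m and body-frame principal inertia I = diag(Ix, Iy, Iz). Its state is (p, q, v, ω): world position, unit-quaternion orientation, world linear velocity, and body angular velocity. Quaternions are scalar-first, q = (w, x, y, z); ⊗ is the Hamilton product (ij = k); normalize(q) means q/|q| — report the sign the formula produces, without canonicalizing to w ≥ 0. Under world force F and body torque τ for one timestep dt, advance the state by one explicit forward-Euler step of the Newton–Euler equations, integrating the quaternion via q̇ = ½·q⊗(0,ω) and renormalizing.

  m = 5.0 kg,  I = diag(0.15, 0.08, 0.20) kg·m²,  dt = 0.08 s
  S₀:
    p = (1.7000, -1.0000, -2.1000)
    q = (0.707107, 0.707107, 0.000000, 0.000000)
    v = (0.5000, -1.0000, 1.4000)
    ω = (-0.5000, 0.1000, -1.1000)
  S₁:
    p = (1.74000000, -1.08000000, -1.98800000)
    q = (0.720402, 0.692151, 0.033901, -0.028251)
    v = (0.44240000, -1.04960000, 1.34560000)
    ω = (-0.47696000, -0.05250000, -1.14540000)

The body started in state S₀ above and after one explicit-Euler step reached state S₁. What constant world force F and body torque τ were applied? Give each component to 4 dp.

F = (-3.6000, -3.1000, -3.4000)
τ = (0.0300, -0.1800, -0.1100)

velocity change Δv = (-0.05760000, -0.04960000, -0.05440000)
m·(v₁−v₀)/dt = (-3.6000, -3.1000, -3.4000)
rate change Δω = (0.02304000, -0.15250000, -0.04540000)
precession coupling = (-0.0132, -0.0275, 0.0035)
applied torque τ = (0.0300, -0.1800, -0.1100)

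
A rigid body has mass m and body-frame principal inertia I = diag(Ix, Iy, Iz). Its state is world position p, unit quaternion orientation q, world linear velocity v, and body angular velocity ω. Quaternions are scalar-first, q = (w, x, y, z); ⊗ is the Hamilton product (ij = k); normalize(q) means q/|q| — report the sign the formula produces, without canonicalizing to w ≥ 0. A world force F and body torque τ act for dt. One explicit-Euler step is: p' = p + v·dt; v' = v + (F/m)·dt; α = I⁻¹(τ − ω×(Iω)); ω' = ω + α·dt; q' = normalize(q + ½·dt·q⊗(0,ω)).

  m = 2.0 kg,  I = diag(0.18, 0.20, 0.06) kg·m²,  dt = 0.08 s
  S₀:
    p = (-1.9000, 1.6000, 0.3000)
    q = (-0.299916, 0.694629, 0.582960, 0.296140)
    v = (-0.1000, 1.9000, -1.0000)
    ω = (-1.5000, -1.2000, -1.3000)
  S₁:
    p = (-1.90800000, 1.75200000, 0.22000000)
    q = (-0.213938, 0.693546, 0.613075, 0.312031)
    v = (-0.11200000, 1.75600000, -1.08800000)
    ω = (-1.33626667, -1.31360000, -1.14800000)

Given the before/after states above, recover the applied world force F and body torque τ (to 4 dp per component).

F = (-0.3000, -3.6000, -2.2000)
τ = (0.1500, -0.0500, 0.1500)

Δω = ω₁−ω₀ = (0.16373333, -0.11360000, 0.15200000)
I·α + gyro = (0.1500, -0.0500, 0.1500)
v₁ − v₀ = (-0.01200000, -0.14400000, -0.08800000)
applied force F = (-0.3000, -3.6000, -2.2000)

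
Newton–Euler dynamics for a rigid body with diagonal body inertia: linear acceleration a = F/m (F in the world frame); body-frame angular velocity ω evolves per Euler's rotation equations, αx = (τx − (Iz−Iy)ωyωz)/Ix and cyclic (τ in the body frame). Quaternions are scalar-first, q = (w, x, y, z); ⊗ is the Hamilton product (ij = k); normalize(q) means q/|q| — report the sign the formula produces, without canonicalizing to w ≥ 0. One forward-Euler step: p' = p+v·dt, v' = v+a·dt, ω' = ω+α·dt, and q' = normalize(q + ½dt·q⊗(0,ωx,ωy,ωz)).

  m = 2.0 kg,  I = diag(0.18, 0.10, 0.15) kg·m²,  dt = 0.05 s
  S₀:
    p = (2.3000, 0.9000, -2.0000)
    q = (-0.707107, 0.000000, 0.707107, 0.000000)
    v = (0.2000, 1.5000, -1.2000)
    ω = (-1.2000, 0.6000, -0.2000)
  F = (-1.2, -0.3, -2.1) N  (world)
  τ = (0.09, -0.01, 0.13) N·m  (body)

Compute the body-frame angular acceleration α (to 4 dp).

α = (0.5333, -0.1720, 0.4827)

ω×(Iω) gyroscopic = (-0.0060, 0.0072, 0.0576)
angular accel α = (0.5333, -0.1720, 0.4827)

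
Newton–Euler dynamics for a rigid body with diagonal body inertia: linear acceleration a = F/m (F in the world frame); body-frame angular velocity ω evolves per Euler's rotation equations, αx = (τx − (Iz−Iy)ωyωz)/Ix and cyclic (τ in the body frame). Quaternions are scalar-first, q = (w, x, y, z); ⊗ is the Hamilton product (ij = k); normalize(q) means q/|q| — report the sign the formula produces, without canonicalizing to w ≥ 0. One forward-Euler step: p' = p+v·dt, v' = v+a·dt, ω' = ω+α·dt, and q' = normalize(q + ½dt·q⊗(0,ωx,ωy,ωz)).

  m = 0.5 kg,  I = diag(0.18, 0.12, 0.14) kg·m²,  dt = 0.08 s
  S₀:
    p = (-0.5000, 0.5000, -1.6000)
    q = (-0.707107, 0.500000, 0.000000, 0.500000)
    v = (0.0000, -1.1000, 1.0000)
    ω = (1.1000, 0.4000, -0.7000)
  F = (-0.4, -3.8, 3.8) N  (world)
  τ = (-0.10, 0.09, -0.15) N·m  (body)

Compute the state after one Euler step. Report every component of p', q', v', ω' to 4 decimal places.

ω×(Iω) gyroscopic = (-0.0056, -0.0308, -0.0264)
(τ − ω×Iω)/I = (-0.5244, 1.0067, -0.8829)
ω' = ω + α·dt = (1.0580, 0.4805, -0.7706)
2q̇ = q⊗(0,ω) = (-0.2000000, -0.9778177, 0.6171572, 0.6949749)
updated quaternion q' = (-0.7140, 0.4602, 0.0246, 0.5270)
linear accel F/m = (-0.8000, -7.6000, 7.6000)
p + v·dt = (-0.5000, 0.4120, -1.5200)
v + (F/m)dt = (-0.0640, -1.7080, 1.6080)

p' = (-0.5000, 0.4120, -1.5200)
q' = (-0.7140, 0.4602, 0.0246, 0.5270)
v' = (-0.0640, -1.7080, 1.6080)
ω' = (1.0580, 0.4805, -0.7706)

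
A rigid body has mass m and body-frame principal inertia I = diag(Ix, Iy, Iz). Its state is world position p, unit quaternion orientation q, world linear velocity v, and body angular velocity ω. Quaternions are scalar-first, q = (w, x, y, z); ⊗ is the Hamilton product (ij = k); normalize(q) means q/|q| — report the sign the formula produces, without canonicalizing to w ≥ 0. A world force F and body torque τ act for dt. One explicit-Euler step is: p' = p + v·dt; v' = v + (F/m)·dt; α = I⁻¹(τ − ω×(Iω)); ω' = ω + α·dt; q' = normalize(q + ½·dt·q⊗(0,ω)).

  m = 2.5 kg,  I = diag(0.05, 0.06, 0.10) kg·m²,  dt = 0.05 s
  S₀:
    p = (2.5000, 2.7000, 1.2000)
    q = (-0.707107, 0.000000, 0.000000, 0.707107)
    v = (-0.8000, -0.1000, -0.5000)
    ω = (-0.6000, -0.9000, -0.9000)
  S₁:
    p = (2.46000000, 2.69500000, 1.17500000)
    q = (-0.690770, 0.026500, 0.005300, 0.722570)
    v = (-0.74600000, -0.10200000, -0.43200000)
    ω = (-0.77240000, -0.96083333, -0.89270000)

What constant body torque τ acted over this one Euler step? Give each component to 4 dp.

τ = (-0.1400, -0.1000, 0.0200)

Δω = ω₁−ω₀ = (-0.17240000, -0.06083333, 0.00730000)
applied torque τ = (-0.1400, -0.1000, 0.0200)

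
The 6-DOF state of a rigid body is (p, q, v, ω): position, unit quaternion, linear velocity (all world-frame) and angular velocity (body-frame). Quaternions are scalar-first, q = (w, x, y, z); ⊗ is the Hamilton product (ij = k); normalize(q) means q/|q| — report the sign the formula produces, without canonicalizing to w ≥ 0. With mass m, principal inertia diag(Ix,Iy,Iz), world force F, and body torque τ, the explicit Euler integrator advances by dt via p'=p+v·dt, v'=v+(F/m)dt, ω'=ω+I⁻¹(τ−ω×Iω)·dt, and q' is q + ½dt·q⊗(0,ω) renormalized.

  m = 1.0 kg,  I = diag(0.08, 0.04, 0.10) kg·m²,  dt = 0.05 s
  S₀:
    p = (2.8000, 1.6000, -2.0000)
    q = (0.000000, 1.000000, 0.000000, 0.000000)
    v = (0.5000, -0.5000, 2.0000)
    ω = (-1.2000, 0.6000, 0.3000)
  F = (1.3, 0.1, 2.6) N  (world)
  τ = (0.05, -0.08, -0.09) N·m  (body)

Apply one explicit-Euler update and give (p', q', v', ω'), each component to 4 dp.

p' = (2.8250, 1.5750, -1.9000)
q' = (0.0300, 0.9994, -0.0075, 0.0150)
v' = (0.5650, -0.4950, 2.1300)
ω' = (-1.1755, 0.4910, 0.2406)

linear accel F/m = (1.3000, 0.1000, 2.6000)
p' = p + v·dt = (2.8250, 1.5750, -1.9000)
v' = v + a·dt = (0.5650, -0.4950, 2.1300)
precession coupling ω×(Iω) = (0.0108, 0.0072, 0.0288)
α = I⁻¹(τ − ω×Iω) = (0.4900, -2.1800, -1.1880)
ω + α·dt = (-1.1755, 0.4910, 0.2406)
q⊗(0,ω) = (1.2000000, 0.0000000, -0.3000000, 0.6000000)
updated quaternion q' = (0.0300, 0.9994, -0.0075, 0.0150)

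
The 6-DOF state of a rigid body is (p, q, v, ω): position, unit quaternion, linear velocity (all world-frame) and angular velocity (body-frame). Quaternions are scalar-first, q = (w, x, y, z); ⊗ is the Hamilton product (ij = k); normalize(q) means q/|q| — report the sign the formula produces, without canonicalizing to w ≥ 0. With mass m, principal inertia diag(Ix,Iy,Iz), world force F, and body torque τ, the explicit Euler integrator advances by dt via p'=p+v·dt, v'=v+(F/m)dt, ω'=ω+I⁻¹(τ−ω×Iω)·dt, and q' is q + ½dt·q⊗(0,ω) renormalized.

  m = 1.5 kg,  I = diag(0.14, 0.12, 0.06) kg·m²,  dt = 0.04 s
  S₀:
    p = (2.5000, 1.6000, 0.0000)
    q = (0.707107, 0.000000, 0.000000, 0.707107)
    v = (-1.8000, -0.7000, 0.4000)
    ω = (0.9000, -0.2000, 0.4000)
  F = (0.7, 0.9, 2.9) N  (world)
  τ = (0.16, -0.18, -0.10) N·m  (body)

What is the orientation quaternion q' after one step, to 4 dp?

q' = (0.7013, 0.0156, 0.0099, 0.7126)

Hamilton product q⊗(0,ω) = (-0.2828428, 0.7778177, 0.4949749, 0.2828428)
q' = normalize(q + ½dt·q⊗(0,ω)) = (0.7013, 0.0156, 0.0099, 0.7126)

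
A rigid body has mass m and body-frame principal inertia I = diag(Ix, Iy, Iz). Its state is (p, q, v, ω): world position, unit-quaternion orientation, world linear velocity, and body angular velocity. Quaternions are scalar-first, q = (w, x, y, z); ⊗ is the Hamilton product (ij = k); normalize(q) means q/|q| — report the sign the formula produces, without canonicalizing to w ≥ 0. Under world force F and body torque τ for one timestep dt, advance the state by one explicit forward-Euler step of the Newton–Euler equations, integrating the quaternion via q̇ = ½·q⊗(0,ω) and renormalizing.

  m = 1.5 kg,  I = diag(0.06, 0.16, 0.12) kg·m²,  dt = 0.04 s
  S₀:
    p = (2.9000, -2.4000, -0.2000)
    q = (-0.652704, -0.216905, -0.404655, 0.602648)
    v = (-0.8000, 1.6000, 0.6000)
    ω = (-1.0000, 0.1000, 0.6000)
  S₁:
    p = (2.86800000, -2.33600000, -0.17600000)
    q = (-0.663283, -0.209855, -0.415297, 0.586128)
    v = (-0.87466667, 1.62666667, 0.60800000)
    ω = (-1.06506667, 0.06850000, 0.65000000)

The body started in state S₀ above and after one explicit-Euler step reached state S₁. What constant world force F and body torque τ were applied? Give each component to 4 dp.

Δv = v₁−v₀ = (-0.07466667, 0.02666667, 0.00800000)
m·(v₁−v₀)/dt = (-2.8000, 1.0000, 0.3000)
Δω = ω₁−ω₀ = (-0.06506667, -0.03150000, 0.05000000)
gyro term ω₀×Iω₀ = (-0.0024, 0.0360, -0.0100)
applied torque τ = (-0.1000, -0.0900, 0.1400)

F = (-2.8000, 1.0000, 0.3000)
τ = (-0.1000, -0.0900, 0.1400)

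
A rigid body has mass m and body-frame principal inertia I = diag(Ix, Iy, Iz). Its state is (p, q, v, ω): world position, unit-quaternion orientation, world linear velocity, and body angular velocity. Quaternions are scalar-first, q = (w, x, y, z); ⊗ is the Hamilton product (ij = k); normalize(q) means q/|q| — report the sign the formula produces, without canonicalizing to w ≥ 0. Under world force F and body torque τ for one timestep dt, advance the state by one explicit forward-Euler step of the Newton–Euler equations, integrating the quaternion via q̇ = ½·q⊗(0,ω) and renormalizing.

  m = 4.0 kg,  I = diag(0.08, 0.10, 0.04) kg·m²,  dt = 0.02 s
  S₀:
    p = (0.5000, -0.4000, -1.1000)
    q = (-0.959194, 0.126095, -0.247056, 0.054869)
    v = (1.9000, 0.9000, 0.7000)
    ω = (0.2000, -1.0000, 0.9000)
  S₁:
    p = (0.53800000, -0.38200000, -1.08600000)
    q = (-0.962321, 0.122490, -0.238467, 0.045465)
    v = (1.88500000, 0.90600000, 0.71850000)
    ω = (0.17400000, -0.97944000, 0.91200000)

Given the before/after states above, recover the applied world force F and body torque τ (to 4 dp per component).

F = (-3.0000, 1.2000, 3.7000)
τ = (-0.0500, 0.1100, 0.0200)

rate change Δω = (-0.02600000, 0.02056000, 0.01200000)
precession coupling = (0.0540, 0.0072, -0.0040)
applied torque τ = (-0.0500, 0.1100, 0.0200)
Δv = v₁−v₀ = (-0.01500000, 0.00600000, 0.01850000)
applied force F = (-3.0000, 1.2000, 3.7000)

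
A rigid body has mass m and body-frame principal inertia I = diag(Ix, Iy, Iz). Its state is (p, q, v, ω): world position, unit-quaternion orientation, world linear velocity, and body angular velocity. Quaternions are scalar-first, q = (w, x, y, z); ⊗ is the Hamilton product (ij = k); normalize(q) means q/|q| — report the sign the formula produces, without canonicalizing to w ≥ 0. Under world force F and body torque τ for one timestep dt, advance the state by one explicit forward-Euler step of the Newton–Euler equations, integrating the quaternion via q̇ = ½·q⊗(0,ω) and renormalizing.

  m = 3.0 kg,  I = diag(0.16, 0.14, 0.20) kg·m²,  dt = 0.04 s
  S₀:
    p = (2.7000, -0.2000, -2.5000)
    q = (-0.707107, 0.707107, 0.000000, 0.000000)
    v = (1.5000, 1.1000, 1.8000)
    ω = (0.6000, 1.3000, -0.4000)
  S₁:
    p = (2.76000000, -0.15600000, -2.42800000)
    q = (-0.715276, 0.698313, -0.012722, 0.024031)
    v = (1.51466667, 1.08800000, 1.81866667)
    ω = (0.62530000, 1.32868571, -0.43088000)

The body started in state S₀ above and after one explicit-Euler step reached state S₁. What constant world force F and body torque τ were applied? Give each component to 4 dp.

F = (1.1000, -0.9000, 1.4000)
τ = (0.0700, 0.1100, -0.1700)

Δω = ω₁−ω₀ = (0.02530000, 0.02868571, -0.03088000)
I·α + gyro = (0.0700, 0.1100, -0.1700)
velocity change Δv = (0.01466667, -0.01200000, 0.01866667)
m·(v₁−v₀)/dt = (1.1000, -0.9000, 1.4000)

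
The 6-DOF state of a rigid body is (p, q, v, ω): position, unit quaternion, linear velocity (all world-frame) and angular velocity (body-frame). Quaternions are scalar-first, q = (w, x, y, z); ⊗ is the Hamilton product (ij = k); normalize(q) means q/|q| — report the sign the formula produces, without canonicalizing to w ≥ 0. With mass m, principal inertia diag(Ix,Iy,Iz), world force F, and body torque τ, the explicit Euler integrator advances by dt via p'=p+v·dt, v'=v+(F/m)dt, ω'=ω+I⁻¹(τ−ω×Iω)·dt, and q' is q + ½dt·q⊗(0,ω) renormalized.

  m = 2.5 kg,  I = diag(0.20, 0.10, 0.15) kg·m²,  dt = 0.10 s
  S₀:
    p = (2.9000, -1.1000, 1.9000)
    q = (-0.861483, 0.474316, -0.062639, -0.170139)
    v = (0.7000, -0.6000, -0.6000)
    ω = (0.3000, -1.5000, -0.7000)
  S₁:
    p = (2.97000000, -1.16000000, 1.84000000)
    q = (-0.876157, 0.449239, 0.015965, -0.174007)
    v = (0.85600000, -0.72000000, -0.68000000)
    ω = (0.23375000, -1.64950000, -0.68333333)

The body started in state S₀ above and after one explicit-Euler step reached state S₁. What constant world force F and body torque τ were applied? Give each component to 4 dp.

rate change Δω = (-0.06625000, -0.14950000, 0.01666667)
I·α + gyro = (-0.0800, -0.1600, 0.0700)
Δv = v₁−v₀ = (0.15600000, -0.12000000, -0.08000000)
F = m·Δv/dt = (3.9000, -3.0000, -2.0000)

F = (3.9000, -3.0000, -2.0000)
τ = (-0.0800, -0.1600, 0.0700)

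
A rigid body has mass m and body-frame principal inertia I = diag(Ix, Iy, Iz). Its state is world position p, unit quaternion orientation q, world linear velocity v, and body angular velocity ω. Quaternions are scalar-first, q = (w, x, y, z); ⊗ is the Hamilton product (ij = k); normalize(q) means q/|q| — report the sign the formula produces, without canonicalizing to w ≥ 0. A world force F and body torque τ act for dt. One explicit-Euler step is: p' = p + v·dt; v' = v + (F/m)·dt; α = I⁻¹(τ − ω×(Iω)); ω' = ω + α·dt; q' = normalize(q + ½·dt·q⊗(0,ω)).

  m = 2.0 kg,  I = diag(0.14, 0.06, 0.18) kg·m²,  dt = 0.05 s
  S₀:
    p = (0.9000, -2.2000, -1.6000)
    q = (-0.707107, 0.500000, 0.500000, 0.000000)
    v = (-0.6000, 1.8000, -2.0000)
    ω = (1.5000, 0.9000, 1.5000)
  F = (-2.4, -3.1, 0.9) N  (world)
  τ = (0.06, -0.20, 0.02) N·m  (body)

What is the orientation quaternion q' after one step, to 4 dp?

q' = (-0.7359, 0.4914, 0.4646, -0.0340)

q⊗(0,ω) = (-1.2000000, -0.3106605, -1.3863963, -1.3606605)
q + ½dt·q⊗(0,ω), renormalized = (-0.7359, 0.4914, 0.4646, -0.0340)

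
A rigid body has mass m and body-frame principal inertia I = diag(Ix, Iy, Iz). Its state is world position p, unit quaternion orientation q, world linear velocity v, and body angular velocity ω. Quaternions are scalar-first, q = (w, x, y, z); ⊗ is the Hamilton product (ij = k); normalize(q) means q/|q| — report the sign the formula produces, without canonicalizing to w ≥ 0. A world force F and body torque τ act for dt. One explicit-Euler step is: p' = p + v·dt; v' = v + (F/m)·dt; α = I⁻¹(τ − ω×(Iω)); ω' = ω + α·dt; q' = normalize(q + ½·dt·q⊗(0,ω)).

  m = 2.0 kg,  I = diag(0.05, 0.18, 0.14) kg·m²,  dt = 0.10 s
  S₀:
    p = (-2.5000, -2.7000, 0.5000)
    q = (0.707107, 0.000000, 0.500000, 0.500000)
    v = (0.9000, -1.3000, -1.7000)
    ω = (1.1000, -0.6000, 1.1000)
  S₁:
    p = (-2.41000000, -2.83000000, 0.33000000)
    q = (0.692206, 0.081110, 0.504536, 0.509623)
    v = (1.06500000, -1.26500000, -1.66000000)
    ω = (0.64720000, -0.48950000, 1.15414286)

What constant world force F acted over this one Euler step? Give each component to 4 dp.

F = (3.3000, 0.7000, 0.8000)

velocity change Δv = (0.16500000, 0.03500000, 0.04000000)
applied force F = (3.3000, 0.7000, 0.8000)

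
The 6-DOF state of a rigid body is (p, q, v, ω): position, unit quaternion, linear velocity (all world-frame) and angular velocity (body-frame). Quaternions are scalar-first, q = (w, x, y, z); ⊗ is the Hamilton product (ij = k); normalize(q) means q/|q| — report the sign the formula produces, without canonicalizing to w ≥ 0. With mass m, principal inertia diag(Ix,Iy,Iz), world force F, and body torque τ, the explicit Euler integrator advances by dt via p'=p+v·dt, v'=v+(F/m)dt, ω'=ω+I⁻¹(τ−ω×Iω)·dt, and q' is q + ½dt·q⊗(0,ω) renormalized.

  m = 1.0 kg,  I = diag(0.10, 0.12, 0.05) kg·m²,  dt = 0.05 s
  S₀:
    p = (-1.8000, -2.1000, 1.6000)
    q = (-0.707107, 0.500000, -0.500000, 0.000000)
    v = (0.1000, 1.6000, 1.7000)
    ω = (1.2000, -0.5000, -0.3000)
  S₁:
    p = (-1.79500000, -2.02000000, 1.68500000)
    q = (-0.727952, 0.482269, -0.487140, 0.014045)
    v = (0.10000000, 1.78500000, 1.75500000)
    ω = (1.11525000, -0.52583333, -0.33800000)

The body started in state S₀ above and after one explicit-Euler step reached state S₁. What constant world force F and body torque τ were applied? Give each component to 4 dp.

F = (0.0000, 3.7000, 1.1000)
τ = (-0.1800, -0.0800, -0.0500)

rate change Δω = (-0.08475000, -0.02583333, -0.03800000)
τ = I·(Δω/dt) + ω₀×(Iω₀) = (-0.1800, -0.0800, -0.0500)
velocity change Δv = (0.00000000, 0.18500000, 0.05500000)
F = m·Δv/dt = (0.0000, 3.7000, 1.1000)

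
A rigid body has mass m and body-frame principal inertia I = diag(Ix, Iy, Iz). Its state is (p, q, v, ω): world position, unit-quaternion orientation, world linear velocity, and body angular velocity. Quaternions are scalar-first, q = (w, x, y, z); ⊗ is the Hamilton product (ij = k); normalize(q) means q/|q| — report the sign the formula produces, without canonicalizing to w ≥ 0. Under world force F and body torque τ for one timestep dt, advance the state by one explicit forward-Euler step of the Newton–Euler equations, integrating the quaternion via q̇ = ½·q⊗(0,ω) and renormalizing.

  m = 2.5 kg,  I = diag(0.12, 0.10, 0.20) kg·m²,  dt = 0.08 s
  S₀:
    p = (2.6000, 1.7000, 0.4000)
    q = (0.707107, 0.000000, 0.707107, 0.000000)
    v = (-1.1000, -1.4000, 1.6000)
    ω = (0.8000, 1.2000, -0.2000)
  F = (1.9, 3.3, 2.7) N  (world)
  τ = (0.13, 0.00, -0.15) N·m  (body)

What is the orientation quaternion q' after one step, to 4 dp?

Hamilton product q⊗(0,ω) = (-0.8485284, 0.4242642, 0.8485284, -0.7071070)
q' = normalize(q + ½dt·q⊗(0,ω)) = (0.6720, 0.0169, 0.7398, -0.0282)

q' = (0.6720, 0.0169, 0.7398, -0.0282)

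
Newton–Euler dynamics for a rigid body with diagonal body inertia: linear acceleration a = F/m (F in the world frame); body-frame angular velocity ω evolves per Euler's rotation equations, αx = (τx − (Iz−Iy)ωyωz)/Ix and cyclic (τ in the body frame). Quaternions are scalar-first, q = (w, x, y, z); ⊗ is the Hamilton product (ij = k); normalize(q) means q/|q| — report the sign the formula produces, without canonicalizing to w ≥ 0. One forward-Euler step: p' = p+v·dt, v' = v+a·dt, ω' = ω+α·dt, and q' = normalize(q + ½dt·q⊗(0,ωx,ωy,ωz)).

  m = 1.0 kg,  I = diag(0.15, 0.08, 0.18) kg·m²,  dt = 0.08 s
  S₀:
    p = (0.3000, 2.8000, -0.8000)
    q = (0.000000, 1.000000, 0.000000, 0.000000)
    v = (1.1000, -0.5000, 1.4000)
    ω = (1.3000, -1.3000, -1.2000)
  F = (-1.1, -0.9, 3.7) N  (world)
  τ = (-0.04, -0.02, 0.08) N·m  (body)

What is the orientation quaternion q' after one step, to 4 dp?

q' = (-0.0518, 0.9962, 0.0478, -0.0518)

q⊗(0,ω) = (-1.3000000, 0.0000000, 1.2000000, -1.3000000)
q + ½dt·q⊗(0,ω), renormalized = (-0.0518, 0.9962, 0.0478, -0.0518)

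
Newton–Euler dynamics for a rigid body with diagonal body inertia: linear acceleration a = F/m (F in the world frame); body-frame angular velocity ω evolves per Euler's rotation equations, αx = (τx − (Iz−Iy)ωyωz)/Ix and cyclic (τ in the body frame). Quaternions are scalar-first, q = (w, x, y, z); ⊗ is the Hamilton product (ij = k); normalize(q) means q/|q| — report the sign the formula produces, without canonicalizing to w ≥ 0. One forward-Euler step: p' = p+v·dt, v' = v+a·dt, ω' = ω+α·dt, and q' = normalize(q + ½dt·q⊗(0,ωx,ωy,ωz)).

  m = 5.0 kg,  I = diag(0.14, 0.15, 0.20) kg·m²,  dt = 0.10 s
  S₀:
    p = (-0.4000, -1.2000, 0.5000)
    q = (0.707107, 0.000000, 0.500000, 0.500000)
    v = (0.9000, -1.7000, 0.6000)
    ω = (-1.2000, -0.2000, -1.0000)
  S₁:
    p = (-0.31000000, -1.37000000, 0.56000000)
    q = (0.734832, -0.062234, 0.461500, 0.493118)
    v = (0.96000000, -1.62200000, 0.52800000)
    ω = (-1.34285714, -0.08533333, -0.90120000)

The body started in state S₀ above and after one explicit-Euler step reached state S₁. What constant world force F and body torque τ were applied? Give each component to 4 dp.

ω₁ − ω₀ = (-0.14285714, 0.11466667, 0.09880000)
applied torque τ = (-0.1900, 0.1000, 0.2000)
Δv = v₁−v₀ = (0.06000000, 0.07800000, -0.07200000)
F = m·Δv/dt = (3.0000, 3.9000, -3.6000)

F = (3.0000, 3.9000, -3.6000)
τ = (-0.1900, 0.1000, 0.2000)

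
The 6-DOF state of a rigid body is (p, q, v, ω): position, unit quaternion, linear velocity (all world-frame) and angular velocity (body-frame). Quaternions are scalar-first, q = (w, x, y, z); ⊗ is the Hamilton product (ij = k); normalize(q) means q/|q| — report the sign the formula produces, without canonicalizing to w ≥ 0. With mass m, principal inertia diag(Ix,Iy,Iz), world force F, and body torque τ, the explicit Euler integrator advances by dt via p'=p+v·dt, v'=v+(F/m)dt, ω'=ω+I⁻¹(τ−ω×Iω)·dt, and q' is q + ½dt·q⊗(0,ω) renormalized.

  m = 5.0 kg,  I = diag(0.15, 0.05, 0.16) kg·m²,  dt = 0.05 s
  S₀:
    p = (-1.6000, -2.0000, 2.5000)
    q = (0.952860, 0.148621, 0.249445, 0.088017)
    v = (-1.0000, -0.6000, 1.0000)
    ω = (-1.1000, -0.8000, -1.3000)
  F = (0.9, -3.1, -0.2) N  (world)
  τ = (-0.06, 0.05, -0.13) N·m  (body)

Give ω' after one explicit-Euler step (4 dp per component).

ω' = (-1.1581, -0.7357, -1.3131)

(τ − ω×Iω)/I = (-1.1627, 1.2860, -0.2625)
ω' = ω + α·dt = (-1.1581, -0.7357, -1.3131)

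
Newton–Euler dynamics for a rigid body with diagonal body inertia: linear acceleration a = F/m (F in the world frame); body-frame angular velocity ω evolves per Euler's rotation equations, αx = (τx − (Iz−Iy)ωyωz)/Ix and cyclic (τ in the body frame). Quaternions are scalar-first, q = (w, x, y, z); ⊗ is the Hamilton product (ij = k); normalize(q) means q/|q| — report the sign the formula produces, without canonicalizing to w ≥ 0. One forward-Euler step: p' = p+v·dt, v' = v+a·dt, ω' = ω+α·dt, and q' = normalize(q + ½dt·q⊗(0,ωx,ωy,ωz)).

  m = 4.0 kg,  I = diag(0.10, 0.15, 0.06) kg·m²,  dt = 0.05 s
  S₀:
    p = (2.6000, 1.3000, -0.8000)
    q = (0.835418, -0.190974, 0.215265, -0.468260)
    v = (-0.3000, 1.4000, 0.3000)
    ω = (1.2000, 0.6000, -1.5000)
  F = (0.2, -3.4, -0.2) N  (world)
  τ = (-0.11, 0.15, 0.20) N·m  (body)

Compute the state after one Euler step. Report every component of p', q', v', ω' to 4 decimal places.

p + v·dt = (2.5850, 1.3700, -0.7850)
new velocity v' = (-0.2975, 1.3575, 0.2975)
α = I⁻¹(τ − ω×Iω) = (-1.9100, 1.4800, 2.7333)
new body rate ω' = (1.1045, 0.6740, -1.3633)
q⊗(0,ω) = (-0.6023802, 0.9605601, -0.3471222, -1.6260294)
q + ½dt·q⊗(0,ω), renormalized = (0.8193, -0.1667, 0.2063, -0.5083)

p' = (2.5850, 1.3700, -0.7850)
q' = (0.8193, -0.1667, 0.2063, -0.5083)
v' = (-0.2975, 1.3575, 0.2975)
ω' = (1.1045, 0.6740, -1.3633)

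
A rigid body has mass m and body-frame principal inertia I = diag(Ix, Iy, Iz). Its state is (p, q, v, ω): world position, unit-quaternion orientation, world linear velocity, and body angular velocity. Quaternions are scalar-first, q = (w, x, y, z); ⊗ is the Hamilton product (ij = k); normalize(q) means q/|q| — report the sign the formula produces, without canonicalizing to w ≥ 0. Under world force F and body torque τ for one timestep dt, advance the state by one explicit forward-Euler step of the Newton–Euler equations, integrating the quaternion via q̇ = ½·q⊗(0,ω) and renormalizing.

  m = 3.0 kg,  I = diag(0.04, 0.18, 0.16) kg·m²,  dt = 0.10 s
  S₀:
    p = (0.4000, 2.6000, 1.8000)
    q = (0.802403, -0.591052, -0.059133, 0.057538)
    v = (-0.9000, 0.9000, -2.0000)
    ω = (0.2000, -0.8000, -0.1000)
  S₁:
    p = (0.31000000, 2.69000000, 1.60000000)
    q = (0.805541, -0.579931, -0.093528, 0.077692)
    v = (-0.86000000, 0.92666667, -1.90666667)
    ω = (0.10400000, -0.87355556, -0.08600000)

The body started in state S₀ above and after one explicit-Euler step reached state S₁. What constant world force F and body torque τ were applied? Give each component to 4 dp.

Δv = v₁−v₀ = (0.04000000, 0.02666667, 0.09333333)
F = m·Δv/dt = (1.2000, 0.8000, 2.8000)
rate change Δω = (-0.09600000, -0.07355556, 0.01400000)
τ = I·(Δω/dt) + ω₀×(Iω₀) = (-0.0400, -0.1300, 0.0000)

F = (1.2000, 0.8000, 2.8000)
τ = (-0.0400, -0.1300, 0.0000)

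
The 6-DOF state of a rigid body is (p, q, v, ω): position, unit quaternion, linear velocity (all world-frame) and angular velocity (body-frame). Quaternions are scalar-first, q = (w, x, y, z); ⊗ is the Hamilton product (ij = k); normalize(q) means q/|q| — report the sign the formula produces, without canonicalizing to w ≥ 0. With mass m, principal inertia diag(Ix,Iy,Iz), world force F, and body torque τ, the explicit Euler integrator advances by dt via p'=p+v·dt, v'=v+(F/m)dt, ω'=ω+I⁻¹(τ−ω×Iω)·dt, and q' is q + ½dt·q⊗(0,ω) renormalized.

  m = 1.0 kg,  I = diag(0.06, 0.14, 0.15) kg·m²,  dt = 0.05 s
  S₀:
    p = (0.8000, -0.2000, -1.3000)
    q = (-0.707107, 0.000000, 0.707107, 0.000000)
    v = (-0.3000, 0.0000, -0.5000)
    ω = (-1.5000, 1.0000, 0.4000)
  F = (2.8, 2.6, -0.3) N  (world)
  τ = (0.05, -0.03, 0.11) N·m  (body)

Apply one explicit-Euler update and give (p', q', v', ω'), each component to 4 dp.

p' = (0.7850, -0.2000, -1.3250)
q' = (-0.7240, 0.0336, 0.6887, 0.0194)
v' = (-0.1600, 0.1300, -0.5150)
ω' = (-1.4617, 0.9700, 0.4767)

ω×(Iω) gyroscopic = (0.0040, 0.0540, -0.1200)
angular accel α = (0.7667, -0.6000, 1.5333)
new body rate ω' = (-1.4617, 0.9700, 0.4767)
2q̇ = q⊗(0,ω) = (-0.7071070, 1.3435033, -0.7071070, 0.7778177)
q + ½dt·q⊗(0,ω), renormalized = (-0.7240, 0.0336, 0.6887, 0.0194)
p + v·dt = (0.7850, -0.2000, -1.3250)
v + (F/m)dt = (-0.1600, 0.1300, -0.5150)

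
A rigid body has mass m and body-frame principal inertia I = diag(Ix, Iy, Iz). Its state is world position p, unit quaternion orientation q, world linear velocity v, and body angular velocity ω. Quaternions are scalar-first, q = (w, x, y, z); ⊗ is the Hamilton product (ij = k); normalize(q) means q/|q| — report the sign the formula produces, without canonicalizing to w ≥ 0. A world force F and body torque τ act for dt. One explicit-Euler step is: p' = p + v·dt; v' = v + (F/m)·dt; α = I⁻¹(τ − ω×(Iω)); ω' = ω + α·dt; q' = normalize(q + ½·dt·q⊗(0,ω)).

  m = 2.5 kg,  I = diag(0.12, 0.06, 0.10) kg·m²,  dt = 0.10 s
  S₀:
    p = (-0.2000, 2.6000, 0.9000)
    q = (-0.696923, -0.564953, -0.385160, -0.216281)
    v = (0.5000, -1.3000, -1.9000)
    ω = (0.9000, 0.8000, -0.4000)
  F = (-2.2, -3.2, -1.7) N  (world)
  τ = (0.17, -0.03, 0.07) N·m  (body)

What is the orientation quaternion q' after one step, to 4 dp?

Hamilton product q⊗(0,ω) = (0.7300733, -0.3001419, -0.9781725, 0.1734508)
updated quaternion q' = (-0.6591, -0.5788, -0.4332, -0.2072)

q' = (-0.6591, -0.5788, -0.4332, -0.2072)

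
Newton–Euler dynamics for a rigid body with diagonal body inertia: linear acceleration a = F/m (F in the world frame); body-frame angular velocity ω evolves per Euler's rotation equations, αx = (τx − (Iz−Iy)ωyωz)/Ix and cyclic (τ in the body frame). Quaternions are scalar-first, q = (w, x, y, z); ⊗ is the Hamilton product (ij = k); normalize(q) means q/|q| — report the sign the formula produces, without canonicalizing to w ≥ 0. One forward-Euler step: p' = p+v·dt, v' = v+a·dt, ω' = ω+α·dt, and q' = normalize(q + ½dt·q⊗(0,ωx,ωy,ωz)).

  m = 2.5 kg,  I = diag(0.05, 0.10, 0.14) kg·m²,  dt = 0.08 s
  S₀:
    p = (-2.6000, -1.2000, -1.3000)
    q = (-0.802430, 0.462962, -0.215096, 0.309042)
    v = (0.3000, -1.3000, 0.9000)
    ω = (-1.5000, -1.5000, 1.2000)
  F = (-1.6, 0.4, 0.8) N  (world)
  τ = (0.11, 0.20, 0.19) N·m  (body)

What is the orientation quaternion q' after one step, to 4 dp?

q' = (-0.7986, 0.5169, -0.2067, 0.2288)

q⊗(0,ω) = (0.0009486, 1.4090928, 0.1845276, -1.9800030)
q' = normalize(q + ½dt·q⊗(0,ω)) = (-0.7986, 0.5169, -0.2067, 0.2288)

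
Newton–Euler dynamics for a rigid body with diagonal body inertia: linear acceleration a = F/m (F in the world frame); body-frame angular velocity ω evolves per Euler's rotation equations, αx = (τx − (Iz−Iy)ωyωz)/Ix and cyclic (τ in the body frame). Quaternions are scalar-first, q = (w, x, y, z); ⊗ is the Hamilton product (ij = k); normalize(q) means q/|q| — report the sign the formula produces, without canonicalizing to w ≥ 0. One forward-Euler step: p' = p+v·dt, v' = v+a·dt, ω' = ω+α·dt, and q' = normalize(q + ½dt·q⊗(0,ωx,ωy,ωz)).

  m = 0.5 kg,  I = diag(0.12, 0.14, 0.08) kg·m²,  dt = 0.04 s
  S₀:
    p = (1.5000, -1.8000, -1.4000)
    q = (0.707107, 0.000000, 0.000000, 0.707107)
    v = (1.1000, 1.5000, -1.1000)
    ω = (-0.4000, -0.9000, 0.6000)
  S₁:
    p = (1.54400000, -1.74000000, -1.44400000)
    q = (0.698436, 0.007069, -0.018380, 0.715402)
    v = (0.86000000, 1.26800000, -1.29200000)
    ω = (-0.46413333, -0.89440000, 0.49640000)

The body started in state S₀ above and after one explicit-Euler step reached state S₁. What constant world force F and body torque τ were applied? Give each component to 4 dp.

Δω = ω₁−ω₀ = (-0.06413333, 0.00560000, -0.10360000)
I·α + gyro = (-0.1600, 0.0100, -0.2000)
Δv = v₁−v₀ = (-0.24000000, -0.23200000, -0.19200000)
applied force F = (-3.0000, -2.9000, -2.4000)

F = (-3.0000, -2.9000, -2.4000)
τ = (-0.1600, 0.0100, -0.2000)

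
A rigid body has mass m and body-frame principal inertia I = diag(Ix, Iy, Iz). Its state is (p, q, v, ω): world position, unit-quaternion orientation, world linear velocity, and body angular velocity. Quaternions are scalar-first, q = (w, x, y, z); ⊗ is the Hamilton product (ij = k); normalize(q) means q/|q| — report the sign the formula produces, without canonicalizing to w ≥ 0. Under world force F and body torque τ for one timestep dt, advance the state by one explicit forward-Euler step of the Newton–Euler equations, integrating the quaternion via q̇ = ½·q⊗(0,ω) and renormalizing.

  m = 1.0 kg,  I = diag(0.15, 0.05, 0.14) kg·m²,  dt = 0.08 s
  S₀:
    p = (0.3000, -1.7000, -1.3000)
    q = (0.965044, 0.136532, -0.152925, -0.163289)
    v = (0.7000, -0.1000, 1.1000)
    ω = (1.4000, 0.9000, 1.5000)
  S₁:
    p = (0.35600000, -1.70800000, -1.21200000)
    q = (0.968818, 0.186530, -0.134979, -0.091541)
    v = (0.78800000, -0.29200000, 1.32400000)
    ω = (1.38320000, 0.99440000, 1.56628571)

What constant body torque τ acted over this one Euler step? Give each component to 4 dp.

ω₁ − ω₀ = (-0.01680000, 0.09440000, 0.06628571)
I·α + gyro = (0.0900, 0.0800, -0.0100)

τ = (0.0900, 0.0800, -0.0100)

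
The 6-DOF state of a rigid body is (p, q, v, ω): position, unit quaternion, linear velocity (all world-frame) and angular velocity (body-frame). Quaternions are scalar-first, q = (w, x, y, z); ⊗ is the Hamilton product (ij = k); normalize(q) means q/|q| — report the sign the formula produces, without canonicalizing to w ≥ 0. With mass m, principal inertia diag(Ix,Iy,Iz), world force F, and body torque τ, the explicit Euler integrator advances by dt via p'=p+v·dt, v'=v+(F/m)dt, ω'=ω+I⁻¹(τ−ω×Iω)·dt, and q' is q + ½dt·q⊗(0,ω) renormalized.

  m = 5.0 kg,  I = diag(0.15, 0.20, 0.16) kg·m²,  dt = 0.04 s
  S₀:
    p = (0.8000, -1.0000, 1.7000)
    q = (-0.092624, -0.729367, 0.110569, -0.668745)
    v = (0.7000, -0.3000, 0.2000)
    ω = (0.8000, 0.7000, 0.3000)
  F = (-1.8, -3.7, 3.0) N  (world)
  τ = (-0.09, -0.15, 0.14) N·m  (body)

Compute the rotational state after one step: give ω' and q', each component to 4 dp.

ω' = (0.7782, 0.6705, 0.3280)
q' = (-0.0785, -0.7206, 0.1029, -0.6811)

ω×(Iω) gyroscopic = (-0.0084, -0.0024, 0.0280)
α = I⁻¹(τ − ω×Iω) = (-0.5440, -0.7380, 0.7000)
ω' = ω + α·dt = (0.7782, 0.6705, 0.3280)
Hamilton product q⊗(0,ω) = (0.7067188, 0.4271930, -0.3810227, -0.6267993)
q' = normalize(q + ½dt·q⊗(0,ω)) = (-0.0785, -0.7206, 0.1029, -0.6811)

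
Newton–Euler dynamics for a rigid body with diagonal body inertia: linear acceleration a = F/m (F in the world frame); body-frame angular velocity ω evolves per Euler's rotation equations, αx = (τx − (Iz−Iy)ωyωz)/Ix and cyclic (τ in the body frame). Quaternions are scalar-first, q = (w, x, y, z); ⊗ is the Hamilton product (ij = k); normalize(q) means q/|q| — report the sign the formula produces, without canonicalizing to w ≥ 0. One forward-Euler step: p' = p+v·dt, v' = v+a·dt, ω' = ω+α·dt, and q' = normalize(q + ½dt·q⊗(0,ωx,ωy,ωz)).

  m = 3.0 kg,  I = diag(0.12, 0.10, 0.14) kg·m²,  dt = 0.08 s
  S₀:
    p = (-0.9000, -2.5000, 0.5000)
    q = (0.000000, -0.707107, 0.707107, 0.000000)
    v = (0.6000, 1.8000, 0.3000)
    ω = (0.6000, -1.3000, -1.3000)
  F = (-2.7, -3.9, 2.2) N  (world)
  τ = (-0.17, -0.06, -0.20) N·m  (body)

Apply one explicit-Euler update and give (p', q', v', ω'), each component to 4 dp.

p' = (-0.8520, -2.3560, 0.5240)
q' = (0.0536, -0.7417, 0.6683, 0.0197)
v' = (0.5280, 1.6960, 0.3587)
ω' = (0.4416, -1.3605, -1.4232)

p' = p + v·dt = (-0.8520, -2.3560, 0.5240)
new velocity v' = (0.5280, 1.6960, 0.3587)
gyro term ω×Iω = (0.0676, 0.0156, 0.0156)
α = I⁻¹(τ − ω×Iω) = (-1.9800, -0.7560, -1.5400)
ω + α·dt = (0.4416, -1.3605, -1.4232)
Hamilton product q⊗(0,ω) = (1.3435033, -0.9192391, -0.9192391, 0.4949749)
q + ½dt·q⊗(0,ω), renormalized = (0.0536, -0.7417, 0.6683, 0.0197)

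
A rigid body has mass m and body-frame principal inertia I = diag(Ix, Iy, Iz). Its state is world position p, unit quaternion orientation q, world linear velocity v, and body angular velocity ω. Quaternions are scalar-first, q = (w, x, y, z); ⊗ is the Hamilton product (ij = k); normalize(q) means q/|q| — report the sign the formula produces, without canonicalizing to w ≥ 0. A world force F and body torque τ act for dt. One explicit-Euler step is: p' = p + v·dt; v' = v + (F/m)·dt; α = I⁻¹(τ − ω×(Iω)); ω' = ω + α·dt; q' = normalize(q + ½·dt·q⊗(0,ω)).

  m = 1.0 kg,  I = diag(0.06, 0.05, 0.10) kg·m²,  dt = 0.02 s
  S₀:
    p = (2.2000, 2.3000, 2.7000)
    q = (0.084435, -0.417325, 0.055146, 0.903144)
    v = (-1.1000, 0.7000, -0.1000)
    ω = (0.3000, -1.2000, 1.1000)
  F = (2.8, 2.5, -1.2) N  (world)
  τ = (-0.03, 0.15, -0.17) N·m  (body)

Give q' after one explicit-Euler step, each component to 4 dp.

q' = (0.0764, -0.4056, 0.0614, 0.9088)

Hamilton product q⊗(0,ω) = (-0.8020857, 1.1697639, 0.6286787, 0.5771247)
q' = normalize(q + ½dt·q⊗(0,ω)) = (0.0764, -0.4056, 0.0614, 0.9088)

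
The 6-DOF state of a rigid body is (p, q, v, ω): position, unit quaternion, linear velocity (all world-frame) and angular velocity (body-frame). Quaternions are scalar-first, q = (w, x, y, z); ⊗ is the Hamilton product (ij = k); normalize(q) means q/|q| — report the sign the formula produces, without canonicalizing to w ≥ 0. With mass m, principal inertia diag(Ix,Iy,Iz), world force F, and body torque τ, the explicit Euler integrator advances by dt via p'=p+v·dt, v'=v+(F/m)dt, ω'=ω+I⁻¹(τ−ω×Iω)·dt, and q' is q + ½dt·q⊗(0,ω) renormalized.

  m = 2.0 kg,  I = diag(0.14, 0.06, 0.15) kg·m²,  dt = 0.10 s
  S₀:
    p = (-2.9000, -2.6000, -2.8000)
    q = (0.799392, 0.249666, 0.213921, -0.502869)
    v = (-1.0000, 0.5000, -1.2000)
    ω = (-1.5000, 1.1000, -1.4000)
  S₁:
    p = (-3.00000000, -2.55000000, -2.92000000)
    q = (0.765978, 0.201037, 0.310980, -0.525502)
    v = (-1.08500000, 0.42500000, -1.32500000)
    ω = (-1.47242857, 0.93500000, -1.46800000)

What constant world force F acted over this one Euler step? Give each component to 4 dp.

Δv = v₁−v₀ = (-0.08500000, -0.07500000, -0.12500000)
m·(v₁−v₀)/dt = (-1.7000, -1.5000, -2.5000)

F = (-1.7000, -1.5000, -2.5000)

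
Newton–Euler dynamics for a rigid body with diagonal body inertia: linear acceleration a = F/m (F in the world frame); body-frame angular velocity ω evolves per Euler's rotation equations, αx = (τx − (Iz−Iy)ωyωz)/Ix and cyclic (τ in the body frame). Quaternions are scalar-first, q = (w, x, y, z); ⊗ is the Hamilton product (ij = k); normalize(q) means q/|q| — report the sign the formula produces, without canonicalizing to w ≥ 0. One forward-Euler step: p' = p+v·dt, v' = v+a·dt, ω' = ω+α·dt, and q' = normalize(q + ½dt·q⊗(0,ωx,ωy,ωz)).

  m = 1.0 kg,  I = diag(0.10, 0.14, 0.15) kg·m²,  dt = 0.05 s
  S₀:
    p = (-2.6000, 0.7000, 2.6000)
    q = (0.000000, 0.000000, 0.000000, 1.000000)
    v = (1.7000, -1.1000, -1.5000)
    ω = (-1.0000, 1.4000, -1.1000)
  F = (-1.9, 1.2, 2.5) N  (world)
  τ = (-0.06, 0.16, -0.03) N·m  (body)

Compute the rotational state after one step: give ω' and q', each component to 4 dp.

precession coupling ω×(Iω) = (-0.0154, -0.0550, -0.0560)
angular accel α = (-0.4460, 1.5357, 0.1733)
ω' = ω + α·dt = (-1.0223, 1.4768, -1.0913)
Hamilton product q⊗(0,ω) = (1.1000000, -1.4000000, -1.0000000, 0.0000000)
q + ½dt·q⊗(0,ω), renormalized = (0.0275, -0.0350, -0.0250, 0.9987)

ω' = (-1.0223, 1.4768, -1.0913)
q' = (0.0275, -0.0350, -0.0250, 0.9987)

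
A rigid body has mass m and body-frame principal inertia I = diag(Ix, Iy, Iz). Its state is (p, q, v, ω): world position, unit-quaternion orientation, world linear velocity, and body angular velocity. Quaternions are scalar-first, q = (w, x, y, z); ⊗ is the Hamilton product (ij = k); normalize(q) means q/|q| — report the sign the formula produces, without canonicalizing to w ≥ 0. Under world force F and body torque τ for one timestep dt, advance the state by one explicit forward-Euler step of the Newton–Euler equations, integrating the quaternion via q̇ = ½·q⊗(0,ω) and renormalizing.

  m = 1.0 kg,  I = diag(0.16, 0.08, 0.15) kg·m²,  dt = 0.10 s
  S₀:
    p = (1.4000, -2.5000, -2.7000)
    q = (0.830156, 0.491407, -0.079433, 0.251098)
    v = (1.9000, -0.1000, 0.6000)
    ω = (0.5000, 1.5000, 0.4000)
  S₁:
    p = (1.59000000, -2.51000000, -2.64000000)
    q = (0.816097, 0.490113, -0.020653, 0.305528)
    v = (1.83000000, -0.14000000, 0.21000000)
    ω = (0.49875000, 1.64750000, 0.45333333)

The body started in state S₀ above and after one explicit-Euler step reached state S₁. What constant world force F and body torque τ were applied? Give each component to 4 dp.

ω₁ − ω₀ = (-0.00125000, 0.14750000, 0.05333333)
precession coupling = (0.0420, 0.0020, -0.0600)
I·α + gyro = (0.0400, 0.1200, 0.0200)
velocity change Δv = (-0.07000000, -0.04000000, -0.39000000)
F = m·Δv/dt = (-0.7000, -0.4000, -3.9000)

F = (-0.7000, -0.4000, -3.9000)
τ = (0.0400, 0.1200, 0.0200)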